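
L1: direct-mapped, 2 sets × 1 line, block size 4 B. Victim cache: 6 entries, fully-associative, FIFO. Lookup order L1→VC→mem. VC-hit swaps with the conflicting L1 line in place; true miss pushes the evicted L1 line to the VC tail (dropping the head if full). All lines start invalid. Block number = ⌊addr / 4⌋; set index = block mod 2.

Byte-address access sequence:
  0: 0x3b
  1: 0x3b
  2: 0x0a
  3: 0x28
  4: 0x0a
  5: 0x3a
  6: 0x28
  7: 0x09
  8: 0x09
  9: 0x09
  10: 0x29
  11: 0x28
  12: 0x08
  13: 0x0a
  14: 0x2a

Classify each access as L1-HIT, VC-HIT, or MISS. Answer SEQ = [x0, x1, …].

SEQ = [MISS, L1-HIT, MISS, MISS, VC-HIT, VC-HIT, VC-HIT, VC-HIT, L1-HIT, L1-HIT, VC-HIT, L1-HIT, VC-HIT, L1-HIT, VC-HIT]

0: 0x3b (blk 14, set 0) → MISS  vc=[]
1: 0x3b (blk 14, set 0) → L1-HIT  vc=[]
2: 0xa (blk 2, set 0) → MISS  vc=[14]
3: 0x28 (blk 10, set 0) → MISS  vc=[14, 2]
4: 0xa (blk 2, set 0) → VC-HIT  vc=[14, 10]
5: 0x3a (blk 14, set 0) → VC-HIT  vc=[2, 10]
6: 0x28 (blk 10, set 0) → VC-HIT  vc=[2, 14]
7: 0x9 (blk 2, set 0) → VC-HIT  vc=[10, 14]
8: 0x9 (blk 2, set 0) → L1-HIT  vc=[10, 14]
9: 0x9 (blk 2, set 0) → L1-HIT  vc=[10, 14]
10: 0x29 (blk 10, set 0) → VC-HIT  vc=[2, 14]
11: 0x28 (blk 10, set 0) → L1-HIT  vc=[2, 14]
12: 0x8 (blk 2, set 0) → VC-HIT  vc=[10, 14]
13: 0xa (blk 2, set 0) → L1-HIT  vc=[10, 14]
14: 0x2a (blk 10, set 0) → VC-HIT  vc=[2, 14]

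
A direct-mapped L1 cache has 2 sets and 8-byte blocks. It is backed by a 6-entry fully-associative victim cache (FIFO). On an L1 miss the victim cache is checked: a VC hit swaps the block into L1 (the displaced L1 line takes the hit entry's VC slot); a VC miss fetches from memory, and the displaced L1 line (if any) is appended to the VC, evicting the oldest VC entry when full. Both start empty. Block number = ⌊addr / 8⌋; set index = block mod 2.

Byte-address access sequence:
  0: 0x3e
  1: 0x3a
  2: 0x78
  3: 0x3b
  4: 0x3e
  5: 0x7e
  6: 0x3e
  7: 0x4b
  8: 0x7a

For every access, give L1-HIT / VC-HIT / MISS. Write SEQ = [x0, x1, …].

SEQ = [MISS, L1-HIT, MISS, VC-HIT, L1-HIT, VC-HIT, VC-HIT, MISS, VC-HIT]

0: 0x3e (blk 7, set 1) → MISS  vc=[]
1: 0x3a (blk 7, set 1) → L1-HIT  vc=[]
2: 0x78 (blk 15, set 1) → MISS  vc=[7]
3: 0x3b (blk 7, set 1) → VC-HIT  vc=[15]
4: 0x3e (blk 7, set 1) → L1-HIT  vc=[15]
5: 0x7e (blk 15, set 1) → VC-HIT  vc=[7]
6: 0x3e (blk 7, set 1) → VC-HIT  vc=[15]
7: 0x4b (blk 9, set 1) → MISS  vc=[15, 7]
8: 0x7a (blk 15, set 1) → VC-HIT  vc=[9, 7]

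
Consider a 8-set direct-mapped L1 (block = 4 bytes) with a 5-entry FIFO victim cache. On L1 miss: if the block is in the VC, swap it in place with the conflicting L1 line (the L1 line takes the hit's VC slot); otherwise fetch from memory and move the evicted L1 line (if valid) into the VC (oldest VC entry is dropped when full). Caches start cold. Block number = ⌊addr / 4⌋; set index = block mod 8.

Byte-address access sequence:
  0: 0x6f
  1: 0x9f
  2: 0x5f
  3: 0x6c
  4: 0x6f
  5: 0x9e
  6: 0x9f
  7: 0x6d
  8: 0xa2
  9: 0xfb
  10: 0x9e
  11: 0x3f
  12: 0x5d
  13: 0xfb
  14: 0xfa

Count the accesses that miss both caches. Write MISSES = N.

#0 0x6f→b27/s3 MISS; vc=[]
#1 0x9f→b39/s7 MISS; vc=[]
#2 0x5f→b23/s7 MISS; vc=[39]
#3 0x6c→b27/s3 L1-HIT; vc=[39]
#4 0x6f→b27/s3 L1-HIT; vc=[39]
#5 0x9e→b39/s7 VC-HIT; vc=[23]
#6 0x9f→b39/s7 L1-HIT; vc=[23]
#7 0x6d→b27/s3 L1-HIT; vc=[23]
#8 0xa2→b40/s0 MISS; vc=[23]
#9 0xfb→b62/s6 MISS; vc=[23]
#10 0x9e→b39/s7 L1-HIT; vc=[23]
#11 0x3f→b15/s7 MISS; vc=[23,39]
#12 0x5d→b23/s7 VC-HIT; vc=[15,39]
#13 0xfb→b62/s6 L1-HIT; vc=[15,39]
#14 0xfa→b62/s6 L1-HIT; vc=[15,39]

MISSES = 6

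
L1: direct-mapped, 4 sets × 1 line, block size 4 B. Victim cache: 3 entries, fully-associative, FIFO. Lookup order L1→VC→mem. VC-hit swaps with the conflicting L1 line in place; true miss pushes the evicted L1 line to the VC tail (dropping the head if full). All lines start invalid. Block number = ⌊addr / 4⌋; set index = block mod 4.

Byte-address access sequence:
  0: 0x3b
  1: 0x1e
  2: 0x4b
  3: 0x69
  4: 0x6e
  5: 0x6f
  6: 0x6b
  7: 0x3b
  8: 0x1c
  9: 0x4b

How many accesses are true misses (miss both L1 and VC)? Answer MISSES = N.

MISSES = 5

0: 0x3b (blk 14, set 2) → MISS  vc=[]
1: 0x1e (blk 7, set 3) → MISS  vc=[]
2: 0x4b (blk 18, set 2) → MISS  vc=[14]
3: 0x69 (blk 26, set 2) → MISS  vc=[14, 18]
4: 0x6e (blk 27, set 3) → MISS  vc=[14, 18, 7]
5: 0x6f (blk 27, set 3) → L1-HIT  vc=[14, 18, 7]
6: 0x6b (blk 26, set 2) → L1-HIT  vc=[14, 18, 7]
7: 0x3b (blk 14, set 2) → VC-HIT  vc=[26, 18, 7]
8: 0x1c (blk 7, set 3) → VC-HIT  vc=[26, 18, 27]
9: 0x4b (blk 18, set 2) → VC-HIT  vc=[26, 14, 27]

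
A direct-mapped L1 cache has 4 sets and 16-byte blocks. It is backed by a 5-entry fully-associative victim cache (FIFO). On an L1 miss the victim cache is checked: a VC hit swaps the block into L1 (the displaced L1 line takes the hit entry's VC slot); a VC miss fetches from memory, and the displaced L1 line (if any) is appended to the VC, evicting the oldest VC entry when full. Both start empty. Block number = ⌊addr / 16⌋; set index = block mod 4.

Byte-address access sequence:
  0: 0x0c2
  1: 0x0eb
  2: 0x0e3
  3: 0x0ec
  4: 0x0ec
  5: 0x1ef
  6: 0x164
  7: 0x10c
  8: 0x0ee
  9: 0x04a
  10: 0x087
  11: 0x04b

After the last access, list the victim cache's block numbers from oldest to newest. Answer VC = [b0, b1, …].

VC = [22, 30, 12, 16, 8]

#0 0xc2→b12/s0 MISS; vc=[]
#1 0xeb→b14/s2 MISS; vc=[]
#2 0xe3→b14/s2 L1-HIT; vc=[]
#3 0xec→b14/s2 L1-HIT; vc=[]
#4 0xec→b14/s2 L1-HIT; vc=[]
#5 0x1ef→b30/s2 MISS; vc=[14]
#6 0x164→b22/s2 MISS; vc=[14,30]
#7 0x10c→b16/s0 MISS; vc=[14,30,12]
#8 0xee→b14/s2 VC-HIT; vc=[22,30,12]
#9 0x4a→b4/s0 MISS; vc=[22,30,12,16]
#10 0x87→b8/s0 MISS; vc=[22,30,12,16,4]
#11 0x4b→b4/s0 VC-HIT; vc=[22,30,12,16,8]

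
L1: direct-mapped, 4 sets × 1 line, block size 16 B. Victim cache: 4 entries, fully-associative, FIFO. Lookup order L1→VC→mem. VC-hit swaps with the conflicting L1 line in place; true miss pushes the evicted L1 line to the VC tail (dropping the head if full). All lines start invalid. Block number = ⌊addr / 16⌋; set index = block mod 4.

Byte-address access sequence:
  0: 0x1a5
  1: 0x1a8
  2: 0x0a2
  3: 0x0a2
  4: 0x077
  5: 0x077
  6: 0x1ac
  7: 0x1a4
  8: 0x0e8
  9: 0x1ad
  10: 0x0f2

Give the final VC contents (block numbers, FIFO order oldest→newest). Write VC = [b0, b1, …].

VC = [10, 14, 7]

0: 0x1a5 (blk 26, set 2) → MISS  vc=[]
1: 0x1a8 (blk 26, set 2) → L1-HIT  vc=[]
2: 0xa2 (blk 10, set 2) → MISS  vc=[26]
3: 0xa2 (blk 10, set 2) → L1-HIT  vc=[26]
4: 0x77 (blk 7, set 3) → MISS  vc=[26]
5: 0x77 (blk 7, set 3) → L1-HIT  vc=[26]
6: 0x1ac (blk 26, set 2) → VC-HIT  vc=[10]
7: 0x1a4 (blk 26, set 2) → L1-HIT  vc=[10]
8: 0xe8 (blk 14, set 2) → MISS  vc=[10, 26]
9: 0x1ad (blk 26, set 2) → VC-HIT  vc=[10, 14]
10: 0xf2 (blk 15, set 3) → MISS  vc=[10, 14, 7]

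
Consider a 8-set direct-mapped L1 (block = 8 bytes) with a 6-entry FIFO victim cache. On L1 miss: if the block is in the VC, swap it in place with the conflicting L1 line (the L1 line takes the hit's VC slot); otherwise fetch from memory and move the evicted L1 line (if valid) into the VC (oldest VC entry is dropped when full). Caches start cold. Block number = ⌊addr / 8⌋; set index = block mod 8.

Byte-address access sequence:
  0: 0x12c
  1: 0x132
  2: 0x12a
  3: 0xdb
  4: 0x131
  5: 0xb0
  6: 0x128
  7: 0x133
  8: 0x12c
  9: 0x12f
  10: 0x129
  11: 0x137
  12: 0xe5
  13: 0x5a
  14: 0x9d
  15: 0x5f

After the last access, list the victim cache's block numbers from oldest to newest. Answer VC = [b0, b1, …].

#0 0x12c→b37/s5 MISS; vc=[]
#1 0x132→b38/s6 MISS; vc=[]
#2 0x12a→b37/s5 L1-HIT; vc=[]
#3 0xdb→b27/s3 MISS; vc=[]
#4 0x131→b38/s6 L1-HIT; vc=[]
#5 0xb0→b22/s6 MISS; vc=[38]
#6 0x128→b37/s5 L1-HIT; vc=[38]
#7 0x133→b38/s6 VC-HIT; vc=[22]
#8 0x12c→b37/s5 L1-HIT; vc=[22]
#9 0x12f→b37/s5 L1-HIT; vc=[22]
#10 0x129→b37/s5 L1-HIT; vc=[22]
#11 0x137→b38/s6 L1-HIT; vc=[22]
#12 0xe5→b28/s4 MISS; vc=[22]
#13 0x5a→b11/s3 MISS; vc=[22,27]
#14 0x9d→b19/s3 MISS; vc=[22,27,11]
#15 0x5f→b11/s3 VC-HIT; vc=[22,27,19]

VC = [22, 27, 19]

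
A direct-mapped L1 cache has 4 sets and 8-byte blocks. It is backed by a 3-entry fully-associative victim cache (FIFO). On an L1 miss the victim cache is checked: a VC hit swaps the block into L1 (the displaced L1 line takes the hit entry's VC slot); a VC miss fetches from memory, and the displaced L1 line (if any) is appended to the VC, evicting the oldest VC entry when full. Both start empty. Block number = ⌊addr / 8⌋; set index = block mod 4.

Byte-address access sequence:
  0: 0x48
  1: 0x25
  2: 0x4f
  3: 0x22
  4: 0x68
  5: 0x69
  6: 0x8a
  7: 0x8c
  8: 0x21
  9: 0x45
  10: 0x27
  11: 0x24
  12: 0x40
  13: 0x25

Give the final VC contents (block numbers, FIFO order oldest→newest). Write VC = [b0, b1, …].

0: 0x48 (blk 9, set 1) → MISS  vc=[]
1: 0x25 (blk 4, set 0) → MISS  vc=[]
2: 0x4f (blk 9, set 1) → L1-HIT  vc=[]
3: 0x22 (blk 4, set 0) → L1-HIT  vc=[]
4: 0x68 (blk 13, set 1) → MISS  vc=[9]
5: 0x69 (blk 13, set 1) → L1-HIT  vc=[9]
6: 0x8a (blk 17, set 1) → MISS  vc=[9, 13]
7: 0x8c (blk 17, set 1) → L1-HIT  vc=[9, 13]
8: 0x21 (blk 4, set 0) → L1-HIT  vc=[9, 13]
9: 0x45 (blk 8, set 0) → MISS  vc=[9, 13, 4]
10: 0x27 (blk 4, set 0) → VC-HIT  vc=[9, 13, 8]
11: 0x24 (blk 4, set 0) → L1-HIT  vc=[9, 13, 8]
12: 0x40 (blk 8, set 0) → VC-HIT  vc=[9, 13, 4]
13: 0x25 (blk 4, set 0) → VC-HIT  vc=[9, 13, 8]

VC = [9, 13, 8]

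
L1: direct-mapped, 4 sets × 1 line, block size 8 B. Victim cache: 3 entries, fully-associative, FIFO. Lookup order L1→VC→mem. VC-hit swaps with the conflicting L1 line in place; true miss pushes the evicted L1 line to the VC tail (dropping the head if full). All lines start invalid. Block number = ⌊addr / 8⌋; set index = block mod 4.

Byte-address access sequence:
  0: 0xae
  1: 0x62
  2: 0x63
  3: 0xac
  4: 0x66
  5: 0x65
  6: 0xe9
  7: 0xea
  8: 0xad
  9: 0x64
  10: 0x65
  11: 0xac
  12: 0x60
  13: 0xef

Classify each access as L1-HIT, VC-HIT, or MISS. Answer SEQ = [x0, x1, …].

SEQ = [MISS, MISS, L1-HIT, L1-HIT, L1-HIT, L1-HIT, MISS, L1-HIT, VC-HIT, L1-HIT, L1-HIT, L1-HIT, L1-HIT, VC-HIT]

  [0] addr=0xae blk=21 s=1: MISS | VC []
  [1] addr=0x62 blk=12 s=0: MISS | VC []
  [2] addr=0x63 blk=12 s=0: L1-HIT | VC []
  [3] addr=0xac blk=21 s=1: L1-HIT | VC []
  [4] addr=0x66 blk=12 s=0: L1-HIT | VC []
  [5] addr=0x65 blk=12 s=0: L1-HIT | VC []
  [6] addr=0xe9 blk=29 s=1: MISS | VC [21]
  [7] addr=0xea blk=29 s=1: L1-HIT | VC [21]
  [8] addr=0xad blk=21 s=1: VC-HIT | VC [29]
  [9] addr=0x64 blk=12 s=0: L1-HIT | VC [29]
  [10] addr=0x65 blk=12 s=0: L1-HIT | VC [29]
  [11] addr=0xac blk=21 s=1: L1-HIT | VC [29]
  [12] addr=0x60 blk=12 s=0: L1-HIT | VC [29]
  [13] addr=0xef blk=29 s=1: VC-HIT | VC [21]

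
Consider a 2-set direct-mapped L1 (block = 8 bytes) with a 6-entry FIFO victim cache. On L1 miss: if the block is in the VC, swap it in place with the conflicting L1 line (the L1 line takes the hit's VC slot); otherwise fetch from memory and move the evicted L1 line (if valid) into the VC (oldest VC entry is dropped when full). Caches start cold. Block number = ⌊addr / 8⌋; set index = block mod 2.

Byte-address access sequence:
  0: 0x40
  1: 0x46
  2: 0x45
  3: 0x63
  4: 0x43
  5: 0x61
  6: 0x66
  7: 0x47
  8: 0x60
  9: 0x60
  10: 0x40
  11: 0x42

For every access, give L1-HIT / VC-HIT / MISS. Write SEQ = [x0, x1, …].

SEQ = [MISS, L1-HIT, L1-HIT, MISS, VC-HIT, VC-HIT, L1-HIT, VC-HIT, VC-HIT, L1-HIT, VC-HIT, L1-HIT]

#0 0x40→b8/s0 MISS; vc=[]
#1 0x46→b8/s0 L1-HIT; vc=[]
#2 0x45→b8/s0 L1-HIT; vc=[]
#3 0x63→b12/s0 MISS; vc=[8]
#4 0x43→b8/s0 VC-HIT; vc=[12]
#5 0x61→b12/s0 VC-HIT; vc=[8]
#6 0x66→b12/s0 L1-HIT; vc=[8]
#7 0x47→b8/s0 VC-HIT; vc=[12]
#8 0x60→b12/s0 VC-HIT; vc=[8]
#9 0x60→b12/s0 L1-HIT; vc=[8]
#10 0x40→b8/s0 VC-HIT; vc=[12]
#11 0x42→b8/s0 L1-HIT; vc=[12]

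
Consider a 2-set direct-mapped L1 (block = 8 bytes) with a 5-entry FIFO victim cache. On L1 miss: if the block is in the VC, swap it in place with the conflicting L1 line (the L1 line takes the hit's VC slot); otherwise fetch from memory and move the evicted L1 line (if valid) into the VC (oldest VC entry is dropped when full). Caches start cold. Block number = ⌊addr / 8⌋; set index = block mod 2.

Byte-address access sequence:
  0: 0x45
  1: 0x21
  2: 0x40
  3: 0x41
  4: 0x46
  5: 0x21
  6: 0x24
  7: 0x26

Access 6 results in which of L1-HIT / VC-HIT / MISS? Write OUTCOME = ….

#0 0x45→b8/s0 MISS; vc=[]
#1 0x21→b4/s0 MISS; vc=[8]
#2 0x40→b8/s0 VC-HIT; vc=[4]
#3 0x41→b8/s0 L1-HIT; vc=[4]
#4 0x46→b8/s0 L1-HIT; vc=[4]
#5 0x21→b4/s0 VC-HIT; vc=[8]
#6 0x24→b4/s0 L1-HIT; vc=[8]
#7 0x26→b4/s0 L1-HIT; vc=[8]

OUTCOME = L1-HIT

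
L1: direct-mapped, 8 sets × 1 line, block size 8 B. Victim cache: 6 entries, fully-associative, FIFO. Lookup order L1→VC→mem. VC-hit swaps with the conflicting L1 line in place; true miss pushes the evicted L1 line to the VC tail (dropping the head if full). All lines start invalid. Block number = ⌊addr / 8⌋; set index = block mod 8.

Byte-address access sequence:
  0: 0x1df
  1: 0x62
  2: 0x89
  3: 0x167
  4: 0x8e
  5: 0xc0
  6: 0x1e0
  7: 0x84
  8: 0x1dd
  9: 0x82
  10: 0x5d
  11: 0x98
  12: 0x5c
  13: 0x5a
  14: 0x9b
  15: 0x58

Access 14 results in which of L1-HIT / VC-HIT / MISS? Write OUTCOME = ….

#0 0x1df→b59/s3 MISS; vc=[]
#1 0x62→b12/s4 MISS; vc=[]
#2 0x89→b17/s1 MISS; vc=[]
#3 0x167→b44/s4 MISS; vc=[12]
#4 0x8e→b17/s1 L1-HIT; vc=[12]
#5 0xc0→b24/s0 MISS; vc=[12]
#6 0x1e0→b60/s4 MISS; vc=[12,44]
#7 0x84→b16/s0 MISS; vc=[12,44,24]
#8 0x1dd→b59/s3 L1-HIT; vc=[12,44,24]
#9 0x82→b16/s0 L1-HIT; vc=[12,44,24]
#10 0x5d→b11/s3 MISS; vc=[12,44,24,59]
#11 0x98→b19/s3 MISS; vc=[12,44,24,59,11]
#12 0x5c→b11/s3 VC-HIT; vc=[12,44,24,59,19]
#13 0x5a→b11/s3 L1-HIT; vc=[12,44,24,59,19]
#14 0x9b→b19/s3 VC-HIT; vc=[12,44,24,59,11]
#15 0x58→b11/s3 VC-HIT; vc=[12,44,24,59,19]

OUTCOME = VC-HIT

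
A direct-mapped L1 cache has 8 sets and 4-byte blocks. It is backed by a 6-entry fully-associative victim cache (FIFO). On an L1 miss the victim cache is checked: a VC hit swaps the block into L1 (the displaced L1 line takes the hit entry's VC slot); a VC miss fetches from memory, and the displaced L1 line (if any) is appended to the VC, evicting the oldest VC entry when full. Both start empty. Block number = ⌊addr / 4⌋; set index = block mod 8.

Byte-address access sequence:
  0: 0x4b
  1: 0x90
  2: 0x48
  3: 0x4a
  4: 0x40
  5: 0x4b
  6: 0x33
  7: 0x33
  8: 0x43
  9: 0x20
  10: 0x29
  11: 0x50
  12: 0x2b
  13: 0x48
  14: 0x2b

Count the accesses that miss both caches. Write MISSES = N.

MISSES = 7

0: 0x4b (blk 18, set 2) → MISS  vc=[]
1: 0x90 (blk 36, set 4) → MISS  vc=[]
2: 0x48 (blk 18, set 2) → L1-HIT  vc=[]
3: 0x4a (blk 18, set 2) → L1-HIT  vc=[]
4: 0x40 (blk 16, set 0) → MISS  vc=[]
5: 0x4b (blk 18, set 2) → L1-HIT  vc=[]
6: 0x33 (blk 12, set 4) → MISS  vc=[36]
7: 0x33 (blk 12, set 4) → L1-HIT  vc=[36]
8: 0x43 (blk 16, set 0) → L1-HIT  vc=[36]
9: 0x20 (blk 8, set 0) → MISS  vc=[36, 16]
10: 0x29 (blk 10, set 2) → MISS  vc=[36, 16, 18]
11: 0x50 (blk 20, set 4) → MISS  vc=[36, 16, 18, 12]
12: 0x2b (blk 10, set 2) → L1-HIT  vc=[36, 16, 18, 12]
13: 0x48 (blk 18, set 2) → VC-HIT  vc=[36, 16, 10, 12]
14: 0x2b (blk 10, set 2) → VC-HIT  vc=[36, 16, 18, 12]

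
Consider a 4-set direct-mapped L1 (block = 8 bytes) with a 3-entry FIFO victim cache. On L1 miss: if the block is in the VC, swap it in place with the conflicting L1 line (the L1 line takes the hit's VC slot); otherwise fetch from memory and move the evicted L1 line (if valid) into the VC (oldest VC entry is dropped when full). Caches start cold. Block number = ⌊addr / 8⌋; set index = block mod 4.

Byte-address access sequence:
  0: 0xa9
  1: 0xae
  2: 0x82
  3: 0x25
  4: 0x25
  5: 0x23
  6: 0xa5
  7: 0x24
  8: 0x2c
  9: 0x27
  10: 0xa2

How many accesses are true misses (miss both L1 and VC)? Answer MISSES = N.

#0 0xa9→b21/s1 MISS; vc=[]
#1 0xae→b21/s1 L1-HIT; vc=[]
#2 0x82→b16/s0 MISS; vc=[]
#3 0x25→b4/s0 MISS; vc=[16]
#4 0x25→b4/s0 L1-HIT; vc=[16]
#5 0x23→b4/s0 L1-HIT; vc=[16]
#6 0xa5→b20/s0 MISS; vc=[16,4]
#7 0x24→b4/s0 VC-HIT; vc=[16,20]
#8 0x2c→b5/s1 MISS; vc=[16,20,21]
#9 0x27→b4/s0 L1-HIT; vc=[16,20,21]
#10 0xa2→b20/s0 VC-HIT; vc=[16,4,21]

MISSES = 5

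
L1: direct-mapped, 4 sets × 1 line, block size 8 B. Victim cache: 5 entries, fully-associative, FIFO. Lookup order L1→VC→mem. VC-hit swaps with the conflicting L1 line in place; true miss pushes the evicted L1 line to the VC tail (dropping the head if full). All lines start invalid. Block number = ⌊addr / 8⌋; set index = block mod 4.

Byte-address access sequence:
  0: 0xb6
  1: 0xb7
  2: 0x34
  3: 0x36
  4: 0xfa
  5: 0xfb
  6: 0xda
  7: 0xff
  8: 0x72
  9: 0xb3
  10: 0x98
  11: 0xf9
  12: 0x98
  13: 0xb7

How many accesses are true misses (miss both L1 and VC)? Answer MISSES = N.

0: 0xb6 (blk 22, set 2) → MISS  vc=[]
1: 0xb7 (blk 22, set 2) → L1-HIT  vc=[]
2: 0x34 (blk 6, set 2) → MISS  vc=[22]
3: 0x36 (blk 6, set 2) → L1-HIT  vc=[22]
4: 0xfa (blk 31, set 3) → MISS  vc=[22]
5: 0xfb (blk 31, set 3) → L1-HIT  vc=[22]
6: 0xda (blk 27, set 3) → MISS  vc=[22, 31]
7: 0xff (blk 31, set 3) → VC-HIT  vc=[22, 27]
8: 0x72 (blk 14, set 2) → MISS  vc=[22, 27, 6]
9: 0xb3 (blk 22, set 2) → VC-HIT  vc=[14, 27, 6]
10: 0x98 (blk 19, set 3) → MISS  vc=[14, 27, 6, 31]
11: 0xf9 (blk 31, set 3) → VC-HIT  vc=[14, 27, 6, 19]
12: 0x98 (blk 19, set 3) → VC-HIT  vc=[14, 27, 6, 31]
13: 0xb7 (blk 22, set 2) → L1-HIT  vc=[14, 27, 6, 31]

MISSES = 6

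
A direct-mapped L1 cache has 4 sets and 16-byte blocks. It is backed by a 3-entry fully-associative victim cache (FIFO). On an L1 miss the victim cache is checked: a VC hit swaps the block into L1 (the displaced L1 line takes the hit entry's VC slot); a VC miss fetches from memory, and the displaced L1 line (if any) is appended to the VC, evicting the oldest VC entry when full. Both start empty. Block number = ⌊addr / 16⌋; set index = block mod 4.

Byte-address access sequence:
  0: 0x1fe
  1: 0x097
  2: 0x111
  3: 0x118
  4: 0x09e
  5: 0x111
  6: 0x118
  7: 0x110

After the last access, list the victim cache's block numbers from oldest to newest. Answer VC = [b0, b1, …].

  [0] addr=0x1fe blk=31 s=3: MISS | VC []
  [1] addr=0x97 blk=9 s=1: MISS | VC []
  [2] addr=0x111 blk=17 s=1: MISS | VC [9]
  [3] addr=0x118 blk=17 s=1: L1-HIT | VC [9]
  [4] addr=0x9e blk=9 s=1: VC-HIT | VC [17]
  [5] addr=0x111 blk=17 s=1: VC-HIT | VC [9]
  [6] addr=0x118 blk=17 s=1: L1-HIT | VC [9]
  [7] addr=0x110 blk=17 s=1: L1-HIT | VC [9]

VC = [9]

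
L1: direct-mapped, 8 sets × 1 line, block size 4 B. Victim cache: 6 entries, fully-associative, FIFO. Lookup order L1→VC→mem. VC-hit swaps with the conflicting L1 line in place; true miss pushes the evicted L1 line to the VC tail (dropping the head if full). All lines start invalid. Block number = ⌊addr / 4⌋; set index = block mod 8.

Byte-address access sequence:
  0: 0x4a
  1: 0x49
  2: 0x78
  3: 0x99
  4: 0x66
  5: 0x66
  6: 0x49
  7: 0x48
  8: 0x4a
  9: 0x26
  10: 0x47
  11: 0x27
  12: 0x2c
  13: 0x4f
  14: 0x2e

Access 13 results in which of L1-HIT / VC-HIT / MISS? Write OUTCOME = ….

OUTCOME = MISS

  [0] addr=0x4a blk=18 s=2: MISS | VC []
  [1] addr=0x49 blk=18 s=2: L1-HIT | VC []
  [2] addr=0x78 blk=30 s=6: MISS | VC []
  [3] addr=0x99 blk=38 s=6: MISS | VC [30]
  [4] addr=0x66 blk=25 s=1: MISS | VC [30]
  [5] addr=0x66 blk=25 s=1: L1-HIT | VC [30]
  [6] addr=0x49 blk=18 s=2: L1-HIT | VC [30]
  [7] addr=0x48 blk=18 s=2: L1-HIT | VC [30]
  [8] addr=0x4a blk=18 s=2: L1-HIT | VC [30]
  [9] addr=0x26 blk=9 s=1: MISS | VC [30, 25]
  [10] addr=0x47 blk=17 s=1: MISS | VC [30, 25, 9]
  [11] addr=0x27 blk=9 s=1: VC-HIT | VC [30, 25, 17]
  [12] addr=0x2c blk=11 s=3: MISS | VC [30, 25, 17]
  [13] addr=0x4f blk=19 s=3: MISS | VC [30, 25, 17, 11]
  [14] addr=0x2e blk=11 s=3: VC-HIT | VC [30, 25, 17, 19]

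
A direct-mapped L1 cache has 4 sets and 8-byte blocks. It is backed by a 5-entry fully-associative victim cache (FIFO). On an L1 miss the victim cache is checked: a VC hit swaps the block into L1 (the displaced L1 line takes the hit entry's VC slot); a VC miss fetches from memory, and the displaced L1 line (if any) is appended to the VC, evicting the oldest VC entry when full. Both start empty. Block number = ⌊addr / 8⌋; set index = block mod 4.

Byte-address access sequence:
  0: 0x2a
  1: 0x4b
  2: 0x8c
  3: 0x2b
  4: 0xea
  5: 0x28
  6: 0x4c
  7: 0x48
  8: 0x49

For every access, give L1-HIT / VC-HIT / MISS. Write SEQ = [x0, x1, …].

#0 0x2a→b5/s1 MISS; vc=[]
#1 0x4b→b9/s1 MISS; vc=[5]
#2 0x8c→b17/s1 MISS; vc=[5,9]
#3 0x2b→b5/s1 VC-HIT; vc=[17,9]
#4 0xea→b29/s1 MISS; vc=[17,9,5]
#5 0x28→b5/s1 VC-HIT; vc=[17,9,29]
#6 0x4c→b9/s1 VC-HIT; vc=[17,5,29]
#7 0x48→b9/s1 L1-HIT; vc=[17,5,29]
#8 0x49→b9/s1 L1-HIT; vc=[17,5,29]

SEQ = [MISS, MISS, MISS, VC-HIT, MISS, VC-HIT, VC-HIT, L1-HIT, L1-HIT]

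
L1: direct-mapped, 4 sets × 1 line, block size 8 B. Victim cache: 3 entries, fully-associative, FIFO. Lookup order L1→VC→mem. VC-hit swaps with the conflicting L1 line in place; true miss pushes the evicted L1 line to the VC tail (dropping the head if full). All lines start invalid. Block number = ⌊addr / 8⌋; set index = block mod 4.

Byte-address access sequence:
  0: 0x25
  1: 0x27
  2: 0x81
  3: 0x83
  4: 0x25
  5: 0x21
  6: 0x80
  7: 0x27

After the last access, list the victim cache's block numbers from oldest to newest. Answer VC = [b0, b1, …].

0: 0x25 (blk 4, set 0) → MISS  vc=[]
1: 0x27 (blk 4, set 0) → L1-HIT  vc=[]
2: 0x81 (blk 16, set 0) → MISS  vc=[4]
3: 0x83 (blk 16, set 0) → L1-HIT  vc=[4]
4: 0x25 (blk 4, set 0) → VC-HIT  vc=[16]
5: 0x21 (blk 4, set 0) → L1-HIT  vc=[16]
6: 0x80 (blk 16, set 0) → VC-HIT  vc=[4]
7: 0x27 (blk 4, set 0) → VC-HIT  vc=[16]

VC = [16]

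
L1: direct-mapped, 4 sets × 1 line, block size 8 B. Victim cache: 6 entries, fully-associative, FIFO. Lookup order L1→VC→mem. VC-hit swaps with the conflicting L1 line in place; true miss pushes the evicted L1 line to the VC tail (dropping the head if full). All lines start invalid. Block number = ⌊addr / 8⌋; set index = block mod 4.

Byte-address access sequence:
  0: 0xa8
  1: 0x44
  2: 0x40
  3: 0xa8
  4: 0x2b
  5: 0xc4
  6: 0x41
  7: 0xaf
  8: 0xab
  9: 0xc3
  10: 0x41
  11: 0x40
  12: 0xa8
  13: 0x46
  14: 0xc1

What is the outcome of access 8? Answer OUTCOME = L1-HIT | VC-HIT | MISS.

  [0] addr=0xa8 blk=21 s=1: MISS | VC []
  [1] addr=0x44 blk=8 s=0: MISS | VC []
  [2] addr=0x40 blk=8 s=0: L1-HIT | VC []
  [3] addr=0xa8 blk=21 s=1: L1-HIT | VC []
  [4] addr=0x2b blk=5 s=1: MISS | VC [21]
  [5] addr=0xc4 blk=24 s=0: MISS | VC [21, 8]
  [6] addr=0x41 blk=8 s=0: VC-HIT | VC [21, 24]
  [7] addr=0xaf blk=21 s=1: VC-HIT | VC [5, 24]
  [8] addr=0xab blk=21 s=1: L1-HIT | VC [5, 24]
  [9] addr=0xc3 blk=24 s=0: VC-HIT | VC [5, 8]
  [10] addr=0x41 blk=8 s=0: VC-HIT | VC [5, 24]
  [11] addr=0x40 blk=8 s=0: L1-HIT | VC [5, 24]
  [12] addr=0xa8 blk=21 s=1: L1-HIT | VC [5, 24]
  [13] addr=0x46 blk=8 s=0: L1-HIT | VC [5, 24]
  [14] addr=0xc1 blk=24 s=0: VC-HIT | VC [5, 8]

OUTCOME = L1-HIT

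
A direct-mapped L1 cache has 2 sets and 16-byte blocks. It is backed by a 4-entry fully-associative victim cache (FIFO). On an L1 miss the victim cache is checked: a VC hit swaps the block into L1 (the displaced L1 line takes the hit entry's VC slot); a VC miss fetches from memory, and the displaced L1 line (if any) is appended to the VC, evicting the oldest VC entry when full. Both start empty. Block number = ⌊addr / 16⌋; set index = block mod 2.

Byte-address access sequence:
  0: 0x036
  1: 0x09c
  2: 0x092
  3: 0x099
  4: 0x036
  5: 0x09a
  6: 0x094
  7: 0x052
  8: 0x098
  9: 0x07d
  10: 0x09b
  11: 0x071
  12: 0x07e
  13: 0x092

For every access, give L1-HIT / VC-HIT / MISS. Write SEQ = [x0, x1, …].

#0 0x36→b3/s1 MISS; vc=[]
#1 0x9c→b9/s1 MISS; vc=[3]
#2 0x92→b9/s1 L1-HIT; vc=[3]
#3 0x99→b9/s1 L1-HIT; vc=[3]
#4 0x36→b3/s1 VC-HIT; vc=[9]
#5 0x9a→b9/s1 VC-HIT; vc=[3]
#6 0x94→b9/s1 L1-HIT; vc=[3]
#7 0x52→b5/s1 MISS; vc=[3,9]
#8 0x98→b9/s1 VC-HIT; vc=[3,5]
#9 0x7d→b7/s1 MISS; vc=[3,5,9]
#10 0x9b→b9/s1 VC-HIT; vc=[3,5,7]
#11 0x71→b7/s1 VC-HIT; vc=[3,5,9]
#12 0x7e→b7/s1 L1-HIT; vc=[3,5,9]
#13 0x92→b9/s1 VC-HIT; vc=[3,5,7]

SEQ = [MISS, MISS, L1-HIT, L1-HIT, VC-HIT, VC-HIT, L1-HIT, MISS, VC-HIT, MISS, VC-HIT, VC-HIT, L1-HIT, VC-HIT]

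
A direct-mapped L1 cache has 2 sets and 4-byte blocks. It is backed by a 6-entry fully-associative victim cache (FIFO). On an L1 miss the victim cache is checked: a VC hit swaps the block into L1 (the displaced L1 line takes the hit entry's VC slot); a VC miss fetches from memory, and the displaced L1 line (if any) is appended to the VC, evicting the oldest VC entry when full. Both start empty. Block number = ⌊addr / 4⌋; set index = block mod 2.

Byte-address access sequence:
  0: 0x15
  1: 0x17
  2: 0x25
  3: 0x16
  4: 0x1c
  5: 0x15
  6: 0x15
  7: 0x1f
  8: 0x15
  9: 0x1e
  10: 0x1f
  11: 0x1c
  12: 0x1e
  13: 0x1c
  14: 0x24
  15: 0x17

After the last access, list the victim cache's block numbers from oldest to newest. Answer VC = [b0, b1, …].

#0 0x15→b5/s1 MISS; vc=[]
#1 0x17→b5/s1 L1-HIT; vc=[]
#2 0x25→b9/s1 MISS; vc=[5]
#3 0x16→b5/s1 VC-HIT; vc=[9]
#4 0x1c→b7/s1 MISS; vc=[9,5]
#5 0x15→b5/s1 VC-HIT; vc=[9,7]
#6 0x15→b5/s1 L1-HIT; vc=[9,7]
#7 0x1f→b7/s1 VC-HIT; vc=[9,5]
#8 0x15→b5/s1 VC-HIT; vc=[9,7]
#9 0x1e→b7/s1 VC-HIT; vc=[9,5]
#10 0x1f→b7/s1 L1-HIT; vc=[9,5]
#11 0x1c→b7/s1 L1-HIT; vc=[9,5]
#12 0x1e→b7/s1 L1-HIT; vc=[9,5]
#13 0x1c→b7/s1 L1-HIT; vc=[9,5]
#14 0x24→b9/s1 VC-HIT; vc=[7,5]
#15 0x17→b5/s1 VC-HIT; vc=[7,9]

VC = [7, 9]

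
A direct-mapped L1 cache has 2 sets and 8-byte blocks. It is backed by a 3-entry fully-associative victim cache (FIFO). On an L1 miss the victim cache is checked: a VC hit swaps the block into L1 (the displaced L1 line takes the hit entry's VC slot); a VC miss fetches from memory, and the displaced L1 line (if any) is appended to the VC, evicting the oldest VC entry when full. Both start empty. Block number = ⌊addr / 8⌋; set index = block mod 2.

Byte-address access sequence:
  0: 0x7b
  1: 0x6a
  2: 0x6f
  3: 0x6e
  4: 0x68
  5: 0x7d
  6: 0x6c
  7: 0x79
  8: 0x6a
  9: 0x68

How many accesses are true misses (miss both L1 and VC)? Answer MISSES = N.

MISSES = 2

0: 0x7b (blk 15, set 1) → MISS  vc=[]
1: 0x6a (blk 13, set 1) → MISS  vc=[15]
2: 0x6f (blk 13, set 1) → L1-HIT  vc=[15]
3: 0x6e (blk 13, set 1) → L1-HIT  vc=[15]
4: 0x68 (blk 13, set 1) → L1-HIT  vc=[15]
5: 0x7d (blk 15, set 1) → VC-HIT  vc=[13]
6: 0x6c (blk 13, set 1) → VC-HIT  vc=[15]
7: 0x79 (blk 15, set 1) → VC-HIT  vc=[13]
8: 0x6a (blk 13, set 1) → VC-HIT  vc=[15]
9: 0x68 (blk 13, set 1) → L1-HIT  vc=[15]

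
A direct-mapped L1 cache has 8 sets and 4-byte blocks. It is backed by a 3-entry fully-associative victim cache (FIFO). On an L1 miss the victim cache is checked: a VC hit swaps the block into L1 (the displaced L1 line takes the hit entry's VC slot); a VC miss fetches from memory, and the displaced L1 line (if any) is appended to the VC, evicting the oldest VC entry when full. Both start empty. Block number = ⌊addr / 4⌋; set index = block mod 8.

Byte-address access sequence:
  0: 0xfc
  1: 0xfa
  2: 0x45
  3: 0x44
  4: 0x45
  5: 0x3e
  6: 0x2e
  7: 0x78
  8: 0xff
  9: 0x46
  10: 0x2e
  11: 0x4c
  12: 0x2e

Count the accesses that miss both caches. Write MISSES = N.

#0 0xfc→b63/s7 MISS; vc=[]
#1 0xfa→b62/s6 MISS; vc=[]
#2 0x45→b17/s1 MISS; vc=[]
#3 0x44→b17/s1 L1-HIT; vc=[]
#4 0x45→b17/s1 L1-HIT; vc=[]
#5 0x3e→b15/s7 MISS; vc=[63]
#6 0x2e→b11/s3 MISS; vc=[63]
#7 0x78→b30/s6 MISS; vc=[63,62]
#8 0xff→b63/s7 VC-HIT; vc=[15,62]
#9 0x46→b17/s1 L1-HIT; vc=[15,62]
#10 0x2e→b11/s3 L1-HIT; vc=[15,62]
#11 0x4c→b19/s3 MISS; vc=[15,62,11]
#12 0x2e→b11/s3 VC-HIT; vc=[15,62,19]

MISSES = 7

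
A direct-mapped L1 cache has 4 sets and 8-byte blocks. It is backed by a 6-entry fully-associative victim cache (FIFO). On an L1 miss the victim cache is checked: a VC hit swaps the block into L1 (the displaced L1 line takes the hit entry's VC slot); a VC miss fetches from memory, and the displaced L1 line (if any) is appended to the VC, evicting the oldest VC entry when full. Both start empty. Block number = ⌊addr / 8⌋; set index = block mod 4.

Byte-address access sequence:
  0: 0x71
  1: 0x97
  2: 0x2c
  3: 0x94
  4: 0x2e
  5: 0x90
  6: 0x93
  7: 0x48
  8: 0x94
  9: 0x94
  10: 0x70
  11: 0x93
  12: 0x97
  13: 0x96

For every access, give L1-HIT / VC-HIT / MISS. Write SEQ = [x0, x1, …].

SEQ = [MISS, MISS, MISS, L1-HIT, L1-HIT, L1-HIT, L1-HIT, MISS, L1-HIT, L1-HIT, VC-HIT, VC-HIT, L1-HIT, L1-HIT]

0: 0x71 (blk 14, set 2) → MISS  vc=[]
1: 0x97 (blk 18, set 2) → MISS  vc=[14]
2: 0x2c (blk 5, set 1) → MISS  vc=[14]
3: 0x94 (blk 18, set 2) → L1-HIT  vc=[14]
4: 0x2e (blk 5, set 1) → L1-HIT  vc=[14]
5: 0x90 (blk 18, set 2) → L1-HIT  vc=[14]
6: 0x93 (blk 18, set 2) → L1-HIT  vc=[14]
7: 0x48 (blk 9, set 1) → MISS  vc=[14, 5]
8: 0x94 (blk 18, set 2) → L1-HIT  vc=[14, 5]
9: 0x94 (blk 18, set 2) → L1-HIT  vc=[14, 5]
10: 0x70 (blk 14, set 2) → VC-HIT  vc=[18, 5]
11: 0x93 (blk 18, set 2) → VC-HIT  vc=[14, 5]
12: 0x97 (blk 18, set 2) → L1-HIT  vc=[14, 5]
13: 0x96 (blk 18, set 2) → L1-HIT  vc=[14, 5]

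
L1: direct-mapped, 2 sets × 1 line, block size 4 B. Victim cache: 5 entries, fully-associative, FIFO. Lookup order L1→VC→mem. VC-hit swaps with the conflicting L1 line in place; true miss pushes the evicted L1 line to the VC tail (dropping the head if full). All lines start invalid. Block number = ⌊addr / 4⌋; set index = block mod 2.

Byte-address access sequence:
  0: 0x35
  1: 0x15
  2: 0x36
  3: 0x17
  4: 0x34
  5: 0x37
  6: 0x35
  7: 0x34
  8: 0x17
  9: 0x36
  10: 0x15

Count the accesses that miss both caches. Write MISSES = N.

0: 0x35 (blk 13, set 1) → MISS  vc=[]
1: 0x15 (blk 5, set 1) → MISS  vc=[13]
2: 0x36 (blk 13, set 1) → VC-HIT  vc=[5]
3: 0x17 (blk 5, set 1) → VC-HIT  vc=[13]
4: 0x34 (blk 13, set 1) → VC-HIT  vc=[5]
5: 0x37 (blk 13, set 1) → L1-HIT  vc=[5]
6: 0x35 (blk 13, set 1) → L1-HIT  vc=[5]
7: 0x34 (blk 13, set 1) → L1-HIT  vc=[5]
8: 0x17 (blk 5, set 1) → VC-HIT  vc=[13]
9: 0x36 (blk 13, set 1) → VC-HIT  vc=[5]
10: 0x15 (blk 5, set 1) → VC-HIT  vc=[13]

MISSES = 2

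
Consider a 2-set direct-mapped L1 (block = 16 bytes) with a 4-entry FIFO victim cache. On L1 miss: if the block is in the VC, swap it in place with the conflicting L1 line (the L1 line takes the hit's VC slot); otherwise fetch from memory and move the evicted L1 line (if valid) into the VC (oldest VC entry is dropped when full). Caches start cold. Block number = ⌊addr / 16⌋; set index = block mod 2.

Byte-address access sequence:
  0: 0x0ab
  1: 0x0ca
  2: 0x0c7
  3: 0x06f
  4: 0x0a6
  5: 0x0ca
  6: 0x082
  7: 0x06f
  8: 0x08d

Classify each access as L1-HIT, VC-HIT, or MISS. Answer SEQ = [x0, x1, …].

SEQ = [MISS, MISS, L1-HIT, MISS, VC-HIT, VC-HIT, MISS, VC-HIT, VC-HIT]

#0 0xab→b10/s0 MISS; vc=[]
#1 0xca→b12/s0 MISS; vc=[10]
#2 0xc7→b12/s0 L1-HIT; vc=[10]
#3 0x6f→b6/s0 MISS; vc=[10,12]
#4 0xa6→b10/s0 VC-HIT; vc=[6,12]
#5 0xca→b12/s0 VC-HIT; vc=[6,10]
#6 0x82→b8/s0 MISS; vc=[6,10,12]
#7 0x6f→b6/s0 VC-HIT; vc=[8,10,12]
#8 0x8d→b8/s0 VC-HIT; vc=[6,10,12]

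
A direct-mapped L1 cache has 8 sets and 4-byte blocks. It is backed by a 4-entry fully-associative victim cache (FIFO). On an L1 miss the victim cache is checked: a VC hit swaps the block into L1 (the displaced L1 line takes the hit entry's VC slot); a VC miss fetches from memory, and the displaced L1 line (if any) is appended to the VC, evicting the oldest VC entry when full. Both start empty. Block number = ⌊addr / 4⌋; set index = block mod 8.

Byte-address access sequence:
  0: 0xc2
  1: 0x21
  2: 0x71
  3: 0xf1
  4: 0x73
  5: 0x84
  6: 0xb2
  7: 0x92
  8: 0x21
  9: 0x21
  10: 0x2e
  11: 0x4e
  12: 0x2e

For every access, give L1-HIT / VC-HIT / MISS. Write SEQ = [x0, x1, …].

SEQ = [MISS, MISS, MISS, MISS, VC-HIT, MISS, MISS, MISS, L1-HIT, L1-HIT, MISS, MISS, VC-HIT]

#0 0xc2→b48/s0 MISS; vc=[]
#1 0x21→b8/s0 MISS; vc=[48]
#2 0x71→b28/s4 MISS; vc=[48]
#3 0xf1→b60/s4 MISS; vc=[48,28]
#4 0x73→b28/s4 VC-HIT; vc=[48,60]
#5 0x84→b33/s1 MISS; vc=[48,60]
#6 0xb2→b44/s4 MISS; vc=[48,60,28]
#7 0x92→b36/s4 MISS; vc=[48,60,28,44]
#8 0x21→b8/s0 L1-HIT; vc=[48,60,28,44]
#9 0x21→b8/s0 L1-HIT; vc=[48,60,28,44]
#10 0x2e→b11/s3 MISS; vc=[48,60,28,44]
#11 0x4e→b19/s3 MISS; vc=[60,28,44,11]
#12 0x2e→b11/s3 VC-HIT; vc=[60,28,44,19]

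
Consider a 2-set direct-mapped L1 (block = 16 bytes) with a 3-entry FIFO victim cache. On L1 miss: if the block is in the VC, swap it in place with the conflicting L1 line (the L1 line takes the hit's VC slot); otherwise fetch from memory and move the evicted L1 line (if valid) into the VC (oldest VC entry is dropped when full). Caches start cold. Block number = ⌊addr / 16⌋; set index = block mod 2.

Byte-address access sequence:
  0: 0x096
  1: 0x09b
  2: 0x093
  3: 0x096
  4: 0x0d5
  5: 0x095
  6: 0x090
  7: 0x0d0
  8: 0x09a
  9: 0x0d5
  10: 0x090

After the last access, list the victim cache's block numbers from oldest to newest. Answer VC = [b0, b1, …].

VC = [13]

0: 0x96 (blk 9, set 1) → MISS  vc=[]
1: 0x9b (blk 9, set 1) → L1-HIT  vc=[]
2: 0x93 (blk 9, set 1) → L1-HIT  vc=[]
3: 0x96 (blk 9, set 1) → L1-HIT  vc=[]
4: 0xd5 (blk 13, set 1) → MISS  vc=[9]
5: 0x95 (blk 9, set 1) → VC-HIT  vc=[13]
6: 0x90 (blk 9, set 1) → L1-HIT  vc=[13]
7: 0xd0 (blk 13, set 1) → VC-HIT  vc=[9]
8: 0x9a (blk 9, set 1) → VC-HIT  vc=[13]
9: 0xd5 (blk 13, set 1) → VC-HIT  vc=[9]
10: 0x90 (blk 9, set 1) → VC-HIT  vc=[13]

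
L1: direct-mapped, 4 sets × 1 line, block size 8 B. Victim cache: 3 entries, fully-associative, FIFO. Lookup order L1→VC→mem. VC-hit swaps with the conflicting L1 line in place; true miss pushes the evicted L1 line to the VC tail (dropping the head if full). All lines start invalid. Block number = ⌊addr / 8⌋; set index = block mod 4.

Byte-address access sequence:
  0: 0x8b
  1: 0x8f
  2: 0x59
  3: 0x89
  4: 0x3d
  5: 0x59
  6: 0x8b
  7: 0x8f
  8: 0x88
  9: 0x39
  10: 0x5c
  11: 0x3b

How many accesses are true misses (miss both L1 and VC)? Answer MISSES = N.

MISSES = 3

  [0] addr=0x8b blk=17 s=1: MISS | VC []
  [1] addr=0x8f blk=17 s=1: L1-HIT | VC []
  [2] addr=0x59 blk=11 s=3: MISS | VC []
  [3] addr=0x89 blk=17 s=1: L1-HIT | VC []
  [4] addr=0x3d blk=7 s=3: MISS | VC [11]
  [5] addr=0x59 blk=11 s=3: VC-HIT | VC [7]
  [6] addr=0x8b blk=17 s=1: L1-HIT | VC [7]
  [7] addr=0x8f blk=17 s=1: L1-HIT | VC [7]
  [8] addr=0x88 blk=17 s=1: L1-HIT | VC [7]
  [9] addr=0x39 blk=7 s=3: VC-HIT | VC [11]
  [10] addr=0x5c blk=11 s=3: VC-HIT | VC [7]
  [11] addr=0x3b blk=7 s=3: VC-HIT | VC [11]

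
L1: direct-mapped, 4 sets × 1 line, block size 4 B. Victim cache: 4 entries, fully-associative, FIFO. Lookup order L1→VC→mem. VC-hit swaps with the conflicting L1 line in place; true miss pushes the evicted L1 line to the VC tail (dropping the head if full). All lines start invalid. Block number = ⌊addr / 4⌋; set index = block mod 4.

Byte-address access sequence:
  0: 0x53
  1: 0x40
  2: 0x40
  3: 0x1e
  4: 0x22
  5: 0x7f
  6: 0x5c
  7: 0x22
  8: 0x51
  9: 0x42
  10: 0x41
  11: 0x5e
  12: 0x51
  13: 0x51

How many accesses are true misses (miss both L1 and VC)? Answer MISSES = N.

0: 0x53 (blk 20, set 0) → MISS  vc=[]
1: 0x40 (blk 16, set 0) → MISS  vc=[20]
2: 0x40 (blk 16, set 0) → L1-HIT  vc=[20]
3: 0x1e (blk 7, set 3) → MISS  vc=[20]
4: 0x22 (blk 8, set 0) → MISS  vc=[20, 16]
5: 0x7f (blk 31, set 3) → MISS  vc=[20, 16, 7]
6: 0x5c (blk 23, set 3) → MISS  vc=[20, 16, 7, 31]
7: 0x22 (blk 8, set 0) → L1-HIT  vc=[20, 16, 7, 31]
8: 0x51 (blk 20, set 0) → VC-HIT  vc=[8, 16, 7, 31]
9: 0x42 (blk 16, set 0) → VC-HIT  vc=[8, 20, 7, 31]
10: 0x41 (blk 16, set 0) → L1-HIT  vc=[8, 20, 7, 31]
11: 0x5e (blk 23, set 3) → L1-HIT  vc=[8, 20, 7, 31]
12: 0x51 (blk 20, set 0) → VC-HIT  vc=[8, 16, 7, 31]
13: 0x51 (blk 20, set 0) → L1-HIT  vc=[8, 16, 7, 31]

MISSES = 6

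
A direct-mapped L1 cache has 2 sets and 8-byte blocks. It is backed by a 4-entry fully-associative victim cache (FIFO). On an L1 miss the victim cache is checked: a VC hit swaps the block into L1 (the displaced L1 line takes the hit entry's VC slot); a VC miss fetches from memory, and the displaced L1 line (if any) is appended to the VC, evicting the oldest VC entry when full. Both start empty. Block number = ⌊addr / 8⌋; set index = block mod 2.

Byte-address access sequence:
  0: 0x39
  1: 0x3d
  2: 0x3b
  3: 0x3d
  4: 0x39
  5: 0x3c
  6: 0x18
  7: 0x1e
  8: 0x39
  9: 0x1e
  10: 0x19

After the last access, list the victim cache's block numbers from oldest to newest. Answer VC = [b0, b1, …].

VC = [7]

#0 0x39→b7/s1 MISS; vc=[]
#1 0x3d→b7/s1 L1-HIT; vc=[]
#2 0x3b→b7/s1 L1-HIT; vc=[]
#3 0x3d→b7/s1 L1-HIT; vc=[]
#4 0x39→b7/s1 L1-HIT; vc=[]
#5 0x3c→b7/s1 L1-HIT; vc=[]
#6 0x18→b3/s1 MISS; vc=[7]
#7 0x1e→b3/s1 L1-HIT; vc=[7]
#8 0x39→b7/s1 VC-HIT; vc=[3]
#9 0x1e→b3/s1 VC-HIT; vc=[7]
#10 0x19→b3/s1 L1-HIT; vc=[7]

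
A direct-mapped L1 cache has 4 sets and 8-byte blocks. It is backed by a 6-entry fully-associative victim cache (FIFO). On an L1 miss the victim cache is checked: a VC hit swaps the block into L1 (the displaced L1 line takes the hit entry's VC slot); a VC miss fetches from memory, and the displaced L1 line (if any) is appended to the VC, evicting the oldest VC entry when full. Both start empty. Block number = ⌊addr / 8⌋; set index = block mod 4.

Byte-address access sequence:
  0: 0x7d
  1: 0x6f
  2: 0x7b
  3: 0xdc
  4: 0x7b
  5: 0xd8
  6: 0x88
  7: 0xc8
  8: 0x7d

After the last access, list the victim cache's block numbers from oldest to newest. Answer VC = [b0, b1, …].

#0 0x7d→b15/s3 MISS; vc=[]
#1 0x6f→b13/s1 MISS; vc=[]
#2 0x7b→b15/s3 L1-HIT; vc=[]
#3 0xdc→b27/s3 MISS; vc=[15]
#4 0x7b→b15/s3 VC-HIT; vc=[27]
#5 0xd8→b27/s3 VC-HIT; vc=[15]
#6 0x88→b17/s1 MISS; vc=[15,13]
#7 0xc8→b25/s1 MISS; vc=[15,13,17]
#8 0x7d→b15/s3 VC-HIT; vc=[27,13,17]

VC = [27, 13, 17]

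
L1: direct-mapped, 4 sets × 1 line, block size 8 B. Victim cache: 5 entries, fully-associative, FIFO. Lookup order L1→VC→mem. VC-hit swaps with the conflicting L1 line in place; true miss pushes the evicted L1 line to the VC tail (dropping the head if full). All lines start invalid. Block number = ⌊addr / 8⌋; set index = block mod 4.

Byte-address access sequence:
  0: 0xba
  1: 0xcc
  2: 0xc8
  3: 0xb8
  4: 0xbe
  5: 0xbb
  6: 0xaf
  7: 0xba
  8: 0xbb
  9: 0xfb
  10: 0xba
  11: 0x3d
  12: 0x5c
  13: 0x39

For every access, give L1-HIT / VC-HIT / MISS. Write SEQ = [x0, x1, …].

SEQ = [MISS, MISS, L1-HIT, L1-HIT, L1-HIT, L1-HIT, MISS, L1-HIT, L1-HIT, MISS, VC-HIT, MISS, MISS, VC-HIT]

0: 0xba (blk 23, set 3) → MISS  vc=[]
1: 0xcc (blk 25, set 1) → MISS  vc=[]
2: 0xc8 (blk 25, set 1) → L1-HIT  vc=[]
3: 0xb8 (blk 23, set 3) → L1-HIT  vc=[]
4: 0xbe (blk 23, set 3) → L1-HIT  vc=[]
5: 0xbb (blk 23, set 3) → L1-HIT  vc=[]
6: 0xaf (blk 21, set 1) → MISS  vc=[25]
7: 0xba (blk 23, set 3) → L1-HIT  vc=[25]
8: 0xbb (blk 23, set 3) → L1-HIT  vc=[25]
9: 0xfb (blk 31, set 3) → MISS  vc=[25, 23]
10: 0xba (blk 23, set 3) → VC-HIT  vc=[25, 31]
11: 0x3d (blk 7, set 3) → MISS  vc=[25, 31, 23]
12: 0x5c (blk 11, set 3) → MISS  vc=[25, 31, 23, 7]
13: 0x39 (blk 7, set 3) → VC-HIT  vc=[25, 31, 23, 11]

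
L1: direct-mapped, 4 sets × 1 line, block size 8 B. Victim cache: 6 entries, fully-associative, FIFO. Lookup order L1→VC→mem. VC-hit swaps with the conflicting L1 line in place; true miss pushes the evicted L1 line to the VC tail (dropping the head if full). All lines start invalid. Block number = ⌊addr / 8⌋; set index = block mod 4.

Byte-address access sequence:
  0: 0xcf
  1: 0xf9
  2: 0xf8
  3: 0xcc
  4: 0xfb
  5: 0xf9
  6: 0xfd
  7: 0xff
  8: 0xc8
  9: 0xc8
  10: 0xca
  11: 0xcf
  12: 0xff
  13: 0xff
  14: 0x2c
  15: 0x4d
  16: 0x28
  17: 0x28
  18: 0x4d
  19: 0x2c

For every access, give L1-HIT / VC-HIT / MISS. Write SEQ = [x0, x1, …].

0: 0xcf (blk 25, set 1) → MISS  vc=[]
1: 0xf9 (blk 31, set 3) → MISS  vc=[]
2: 0xf8 (blk 31, set 3) → L1-HIT  vc=[]
3: 0xcc (blk 25, set 1) → L1-HIT  vc=[]
4: 0xfb (blk 31, set 3) → L1-HIT  vc=[]
5: 0xf9 (blk 31, set 3) → L1-HIT  vc=[]
6: 0xfd (blk 31, set 3) → L1-HIT  vc=[]
7: 0xff (blk 31, set 3) → L1-HIT  vc=[]
8: 0xc8 (blk 25, set 1) → L1-HIT  vc=[]
9: 0xc8 (blk 25, set 1) → L1-HIT  vc=[]
10: 0xca (blk 25, set 1) → L1-HIT  vc=[]
11: 0xcf (blk 25, set 1) → L1-HIT  vc=[]
12: 0xff (blk 31, set 3) → L1-HIT  vc=[]
13: 0xff (blk 31, set 3) → L1-HIT  vc=[]
14: 0x2c (blk 5, set 1) → MISS  vc=[25]
15: 0x4d (blk 9, set 1) → MISS  vc=[25, 5]
16: 0x28 (blk 5, set 1) → VC-HIT  vc=[25, 9]
17: 0x28 (blk 5, set 1) → L1-HIT  vc=[25, 9]
18: 0x4d (blk 9, set 1) → VC-HIT  vc=[25, 5]
19: 0x2c (blk 5, set 1) → VC-HIT  vc=[25, 9]

SEQ = [MISS, MISS, L1-HIT, L1-HIT, L1-HIT, L1-HIT, L1-HIT, L1-HIT, L1-HIT, L1-HIT, L1-HIT, L1-HIT, L1-HIT, L1-HIT, MISS, MISS, VC-HIT, L1-HIT, VC-HIT, VC-HIT]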